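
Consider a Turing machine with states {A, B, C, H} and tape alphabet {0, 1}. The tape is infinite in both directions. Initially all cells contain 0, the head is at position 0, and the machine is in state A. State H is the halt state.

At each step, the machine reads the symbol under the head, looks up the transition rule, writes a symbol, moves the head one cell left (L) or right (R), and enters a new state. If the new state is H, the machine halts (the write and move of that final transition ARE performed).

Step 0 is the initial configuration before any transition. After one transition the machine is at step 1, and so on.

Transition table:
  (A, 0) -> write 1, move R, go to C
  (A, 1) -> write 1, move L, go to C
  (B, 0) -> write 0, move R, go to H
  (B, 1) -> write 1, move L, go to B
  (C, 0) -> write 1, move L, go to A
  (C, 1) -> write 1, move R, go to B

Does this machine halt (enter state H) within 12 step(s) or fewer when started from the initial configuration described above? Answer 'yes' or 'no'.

Answer: yes

Derivation:
Step 1: in state A at pos 0, read 0 -> (A,0)->write 1,move R,goto C. Now: state=C, head=1, tape[-1..2]=0100 (head:   ^)
Step 2: in state C at pos 1, read 0 -> (C,0)->write 1,move L,goto A. Now: state=A, head=0, tape[-1..2]=0110 (head:  ^)
Step 3: in state A at pos 0, read 1 -> (A,1)->write 1,move L,goto C. Now: state=C, head=-1, tape[-2..2]=00110 (head:  ^)
Step 4: in state C at pos -1, read 0 -> (C,0)->write 1,move L,goto A. Now: state=A, head=-2, tape[-3..2]=001110 (head:  ^)
Step 5: in state A at pos -2, read 0 -> (A,0)->write 1,move R,goto C. Now: state=C, head=-1, tape[-3..2]=011110 (head:   ^)
Step 6: in state C at pos -1, read 1 -> (C,1)->write 1,move R,goto B. Now: state=B, head=0, tape[-3..2]=011110 (head:    ^)
Step 7: in state B at pos 0, read 1 -> (B,1)->write 1,move L,goto B. Now: state=B, head=-1, tape[-3..2]=011110 (head:   ^)
Step 8: in state B at pos -1, read 1 -> (B,1)->write 1,move L,goto B. Now: state=B, head=-2, tape[-3..2]=011110 (head:  ^)
Step 9: in state B at pos -2, read 1 -> (B,1)->write 1,move L,goto B. Now: state=B, head=-3, tape[-4..2]=0011110 (head:  ^)
Step 10: in state B at pos -3, read 0 -> (B,0)->write 0,move R,goto H. Now: state=H, head=-2, tape[-4..2]=0011110 (head:   ^)
State H reached at step 10; 10 <= 12 -> yes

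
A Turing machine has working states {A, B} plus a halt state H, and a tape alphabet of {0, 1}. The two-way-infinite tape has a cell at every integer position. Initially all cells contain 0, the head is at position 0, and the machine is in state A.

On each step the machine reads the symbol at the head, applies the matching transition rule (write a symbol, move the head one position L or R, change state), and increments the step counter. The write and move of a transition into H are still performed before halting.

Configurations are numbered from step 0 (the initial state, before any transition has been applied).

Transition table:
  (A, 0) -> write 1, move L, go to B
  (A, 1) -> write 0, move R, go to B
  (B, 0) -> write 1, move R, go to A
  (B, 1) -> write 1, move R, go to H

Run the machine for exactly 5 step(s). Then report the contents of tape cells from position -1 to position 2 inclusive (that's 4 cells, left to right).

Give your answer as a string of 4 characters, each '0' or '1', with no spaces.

Answer: 1011

Derivation:
Step 1: in state A at pos 0, read 0 -> (A,0)->write 1,move L,goto B. Now: state=B, head=-1, tape[-2..1]=0010 (head:  ^)
Step 2: in state B at pos -1, read 0 -> (B,0)->write 1,move R,goto A. Now: state=A, head=0, tape[-2..1]=0110 (head:   ^)
Step 3: in state A at pos 0, read 1 -> (A,1)->write 0,move R,goto B. Now: state=B, head=1, tape[-2..2]=01000 (head:    ^)
Step 4: in state B at pos 1, read 0 -> (B,0)->write 1,move R,goto A. Now: state=A, head=2, tape[-2..3]=010100 (head:     ^)
Step 5: in state A at pos 2, read 0 -> (A,0)->write 1,move L,goto B. Now: state=B, head=1, tape[-2..3]=010110 (head:    ^)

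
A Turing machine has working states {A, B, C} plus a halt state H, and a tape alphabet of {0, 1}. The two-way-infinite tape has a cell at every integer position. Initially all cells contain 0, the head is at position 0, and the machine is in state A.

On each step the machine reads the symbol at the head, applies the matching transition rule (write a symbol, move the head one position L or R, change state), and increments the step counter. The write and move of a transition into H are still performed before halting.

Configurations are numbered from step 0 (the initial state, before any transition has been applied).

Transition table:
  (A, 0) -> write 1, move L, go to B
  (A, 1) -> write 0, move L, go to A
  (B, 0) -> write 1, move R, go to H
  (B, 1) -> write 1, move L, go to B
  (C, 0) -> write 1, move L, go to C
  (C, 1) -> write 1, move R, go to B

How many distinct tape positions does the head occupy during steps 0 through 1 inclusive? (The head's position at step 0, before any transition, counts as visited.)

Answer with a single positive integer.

Answer: 2

Derivation:
Step 1: in state A at pos 0, read 0 -> (A,0)->write 1,move L,goto B. Now: state=B, head=-1, tape[-2..1]=0010 (head:  ^)
Head positions at steps 0..1: starting at 0, distinct positions visited = {-1, 0} -> 2 position(s)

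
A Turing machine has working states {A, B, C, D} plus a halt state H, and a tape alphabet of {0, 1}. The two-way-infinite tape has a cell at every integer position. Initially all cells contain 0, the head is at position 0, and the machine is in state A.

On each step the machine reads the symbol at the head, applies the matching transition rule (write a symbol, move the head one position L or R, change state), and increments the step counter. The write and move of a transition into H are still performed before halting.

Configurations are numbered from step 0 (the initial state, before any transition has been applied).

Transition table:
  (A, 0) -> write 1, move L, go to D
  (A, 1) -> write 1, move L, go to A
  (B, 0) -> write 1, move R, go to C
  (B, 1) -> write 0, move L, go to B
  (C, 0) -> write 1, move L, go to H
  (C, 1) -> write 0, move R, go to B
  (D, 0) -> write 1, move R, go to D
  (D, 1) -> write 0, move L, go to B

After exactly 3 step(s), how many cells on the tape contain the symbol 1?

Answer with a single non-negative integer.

Step 1: in state A at pos 0, read 0 -> (A,0)->write 1,move L,goto D. Now: state=D, head=-1, tape[-2..1]=0010 (head:  ^)
Step 2: in state D at pos -1, read 0 -> (D,0)->write 1,move R,goto D. Now: state=D, head=0, tape[-2..1]=0110 (head:   ^)
Step 3: in state D at pos 0, read 1 -> (D,1)->write 0,move L,goto B. Now: state=B, head=-1, tape[-2..1]=0100 (head:  ^)
Cells containing 1 after step 3: {-1} -> 1 cell(s)

Answer: 1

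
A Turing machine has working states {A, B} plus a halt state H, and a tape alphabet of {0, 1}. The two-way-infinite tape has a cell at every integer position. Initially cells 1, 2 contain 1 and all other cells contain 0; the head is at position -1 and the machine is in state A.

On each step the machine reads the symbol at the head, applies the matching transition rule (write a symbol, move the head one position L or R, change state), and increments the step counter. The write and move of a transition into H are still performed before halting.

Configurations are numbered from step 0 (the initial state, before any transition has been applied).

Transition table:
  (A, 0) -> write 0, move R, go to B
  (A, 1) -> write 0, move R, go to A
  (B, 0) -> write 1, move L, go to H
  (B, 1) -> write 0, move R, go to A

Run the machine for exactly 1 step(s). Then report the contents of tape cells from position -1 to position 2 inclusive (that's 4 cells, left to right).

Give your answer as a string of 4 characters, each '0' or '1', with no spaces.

Step 1: in state A at pos -1, read 0 -> (A,0)->write 0,move R,goto B. Now: state=B, head=0, tape[-2..3]=000110 (head:   ^)

Answer: 0011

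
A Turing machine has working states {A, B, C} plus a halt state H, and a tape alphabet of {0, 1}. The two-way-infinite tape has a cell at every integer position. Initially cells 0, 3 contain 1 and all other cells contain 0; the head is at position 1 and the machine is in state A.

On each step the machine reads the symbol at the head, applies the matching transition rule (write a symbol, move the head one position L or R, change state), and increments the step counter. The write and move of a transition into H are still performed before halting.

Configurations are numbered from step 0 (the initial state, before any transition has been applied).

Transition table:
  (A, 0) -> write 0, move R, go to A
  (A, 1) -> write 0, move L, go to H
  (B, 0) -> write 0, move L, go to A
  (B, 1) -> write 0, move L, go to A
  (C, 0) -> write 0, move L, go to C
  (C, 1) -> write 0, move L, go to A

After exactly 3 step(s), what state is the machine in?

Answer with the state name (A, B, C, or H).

Answer: H

Derivation:
Step 1: in state A at pos 1, read 0 -> (A,0)->write 0,move R,goto A. Now: state=A, head=2, tape[-1..4]=010010 (head:    ^)
Step 2: in state A at pos 2, read 0 -> (A,0)->write 0,move R,goto A. Now: state=A, head=3, tape[-1..4]=010010 (head:     ^)
Step 3: in state A at pos 3, read 1 -> (A,1)->write 0,move L,goto H. Now: state=H, head=2, tape[-1..4]=010000 (head:    ^)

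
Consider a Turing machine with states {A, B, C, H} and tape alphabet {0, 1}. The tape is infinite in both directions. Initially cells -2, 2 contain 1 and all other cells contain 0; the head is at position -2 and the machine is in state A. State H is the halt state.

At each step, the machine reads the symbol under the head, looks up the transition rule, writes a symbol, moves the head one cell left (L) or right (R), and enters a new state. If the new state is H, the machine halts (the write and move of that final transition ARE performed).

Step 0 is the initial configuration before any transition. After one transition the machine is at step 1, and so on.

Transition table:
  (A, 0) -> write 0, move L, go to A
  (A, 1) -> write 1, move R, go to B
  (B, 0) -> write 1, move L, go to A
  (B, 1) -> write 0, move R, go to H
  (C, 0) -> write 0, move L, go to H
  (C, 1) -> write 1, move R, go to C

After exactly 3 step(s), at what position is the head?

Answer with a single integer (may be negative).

Step 1: in state A at pos -2, read 1 -> (A,1)->write 1,move R,goto B. Now: state=B, head=-1, tape[-3..3]=0100010 (head:   ^)
Step 2: in state B at pos -1, read 0 -> (B,0)->write 1,move L,goto A. Now: state=A, head=-2, tape[-3..3]=0110010 (head:  ^)
Step 3: in state A at pos -2, read 1 -> (A,1)->write 1,move R,goto B. Now: state=B, head=-1, tape[-3..3]=0110010 (head:   ^)

Answer: -1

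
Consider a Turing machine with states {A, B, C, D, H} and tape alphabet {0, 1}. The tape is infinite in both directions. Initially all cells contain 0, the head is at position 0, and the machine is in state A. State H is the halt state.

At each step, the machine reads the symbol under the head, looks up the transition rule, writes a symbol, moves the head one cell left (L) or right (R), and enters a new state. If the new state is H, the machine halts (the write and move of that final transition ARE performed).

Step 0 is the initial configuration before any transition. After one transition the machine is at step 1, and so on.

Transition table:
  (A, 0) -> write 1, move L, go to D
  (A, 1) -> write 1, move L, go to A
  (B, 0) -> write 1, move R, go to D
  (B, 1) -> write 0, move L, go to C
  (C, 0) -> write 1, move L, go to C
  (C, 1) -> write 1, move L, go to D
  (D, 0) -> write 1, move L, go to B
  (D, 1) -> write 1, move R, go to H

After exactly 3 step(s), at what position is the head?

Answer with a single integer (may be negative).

Step 1: in state A at pos 0, read 0 -> (A,0)->write 1,move L,goto D. Now: state=D, head=-1, tape[-2..1]=0010 (head:  ^)
Step 2: in state D at pos -1, read 0 -> (D,0)->write 1,move L,goto B. Now: state=B, head=-2, tape[-3..1]=00110 (head:  ^)
Step 3: in state B at pos -2, read 0 -> (B,0)->write 1,move R,goto D. Now: state=D, head=-1, tape[-3..1]=01110 (head:   ^)

Answer: -1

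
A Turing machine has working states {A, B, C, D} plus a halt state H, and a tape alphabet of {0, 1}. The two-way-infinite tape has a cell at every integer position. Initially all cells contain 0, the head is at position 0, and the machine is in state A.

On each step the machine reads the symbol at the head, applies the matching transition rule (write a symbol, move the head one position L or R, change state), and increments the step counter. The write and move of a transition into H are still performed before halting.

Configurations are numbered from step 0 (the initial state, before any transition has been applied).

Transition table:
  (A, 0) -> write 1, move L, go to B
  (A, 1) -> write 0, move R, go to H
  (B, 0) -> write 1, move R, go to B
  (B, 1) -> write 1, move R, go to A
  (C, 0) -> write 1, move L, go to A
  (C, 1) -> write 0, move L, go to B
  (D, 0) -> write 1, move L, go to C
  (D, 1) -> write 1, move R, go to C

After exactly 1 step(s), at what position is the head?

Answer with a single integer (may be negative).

Step 1: in state A at pos 0, read 0 -> (A,0)->write 1,move L,goto B. Now: state=B, head=-1, tape[-2..1]=0010 (head:  ^)

Answer: -1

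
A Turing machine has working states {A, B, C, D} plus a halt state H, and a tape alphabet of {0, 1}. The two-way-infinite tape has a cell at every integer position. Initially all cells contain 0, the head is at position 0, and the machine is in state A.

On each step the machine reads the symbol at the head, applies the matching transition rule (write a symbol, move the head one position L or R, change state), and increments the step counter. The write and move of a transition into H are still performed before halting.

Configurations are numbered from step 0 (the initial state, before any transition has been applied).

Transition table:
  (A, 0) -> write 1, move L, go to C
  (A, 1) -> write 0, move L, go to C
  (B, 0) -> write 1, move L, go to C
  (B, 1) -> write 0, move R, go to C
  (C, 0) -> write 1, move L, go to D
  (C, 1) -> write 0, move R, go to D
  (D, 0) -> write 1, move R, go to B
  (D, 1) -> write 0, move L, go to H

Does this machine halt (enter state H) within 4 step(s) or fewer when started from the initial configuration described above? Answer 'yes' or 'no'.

Step 1: in state A at pos 0, read 0 -> (A,0)->write 1,move L,goto C. Now: state=C, head=-1, tape[-2..1]=0010 (head:  ^)
Step 2: in state C at pos -1, read 0 -> (C,0)->write 1,move L,goto D. Now: state=D, head=-2, tape[-3..1]=00110 (head:  ^)
Step 3: in state D at pos -2, read 0 -> (D,0)->write 1,move R,goto B. Now: state=B, head=-1, tape[-3..1]=01110 (head:   ^)
Step 4: in state B at pos -1, read 1 -> (B,1)->write 0,move R,goto C. Now: state=C, head=0, tape[-3..1]=01010 (head:    ^)
After 4 step(s): state = C (not H) -> not halted within 4 -> no

Answer: no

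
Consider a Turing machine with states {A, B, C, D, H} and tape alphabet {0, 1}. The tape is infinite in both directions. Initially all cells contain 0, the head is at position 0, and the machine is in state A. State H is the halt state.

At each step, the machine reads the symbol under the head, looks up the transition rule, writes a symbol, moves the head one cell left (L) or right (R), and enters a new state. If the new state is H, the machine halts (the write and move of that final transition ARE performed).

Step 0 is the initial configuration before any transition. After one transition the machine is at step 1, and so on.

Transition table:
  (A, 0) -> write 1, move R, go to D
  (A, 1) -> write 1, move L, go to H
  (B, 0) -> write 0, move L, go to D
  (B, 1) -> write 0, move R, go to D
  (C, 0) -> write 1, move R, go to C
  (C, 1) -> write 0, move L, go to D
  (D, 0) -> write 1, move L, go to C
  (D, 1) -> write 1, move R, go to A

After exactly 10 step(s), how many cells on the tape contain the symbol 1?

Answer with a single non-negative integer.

Step 1: in state A at pos 0, read 0 -> (A,0)->write 1,move R,goto D. Now: state=D, head=1, tape[-1..2]=0100 (head:   ^)
Step 2: in state D at pos 1, read 0 -> (D,0)->write 1,move L,goto C. Now: state=C, head=0, tape[-1..2]=0110 (head:  ^)
Step 3: in state C at pos 0, read 1 -> (C,1)->write 0,move L,goto D. Now: state=D, head=-1, tape[-2..2]=00010 (head:  ^)
Step 4: in state D at pos -1, read 0 -> (D,0)->write 1,move L,goto C. Now: state=C, head=-2, tape[-3..2]=001010 (head:  ^)
Step 5: in state C at pos -2, read 0 -> (C,0)->write 1,move R,goto C. Now: state=C, head=-1, tape[-3..2]=011010 (head:   ^)
Step 6: in state C at pos -1, read 1 -> (C,1)->write 0,move L,goto D. Now: state=D, head=-2, tape[-3..2]=010010 (head:  ^)
Step 7: in state D at pos -2, read 1 -> (D,1)->write 1,move R,goto A. Now: state=A, head=-1, tape[-3..2]=010010 (head:   ^)
Step 8: in state A at pos -1, read 0 -> (A,0)->write 1,move R,goto D. Now: state=D, head=0, tape[-3..2]=011010 (head:    ^)
Step 9: in state D at pos 0, read 0 -> (D,0)->write 1,move L,goto C. Now: state=C, head=-1, tape[-3..2]=011110 (head:   ^)
Step 10: in state C at pos -1, read 1 -> (C,1)->write 0,move L,goto D. Now: state=D, head=-2, tape[-3..2]=010110 (head:  ^)
Cells containing 1 after step 10: {-2, 0, 1} -> 3 cell(s)

Answer: 3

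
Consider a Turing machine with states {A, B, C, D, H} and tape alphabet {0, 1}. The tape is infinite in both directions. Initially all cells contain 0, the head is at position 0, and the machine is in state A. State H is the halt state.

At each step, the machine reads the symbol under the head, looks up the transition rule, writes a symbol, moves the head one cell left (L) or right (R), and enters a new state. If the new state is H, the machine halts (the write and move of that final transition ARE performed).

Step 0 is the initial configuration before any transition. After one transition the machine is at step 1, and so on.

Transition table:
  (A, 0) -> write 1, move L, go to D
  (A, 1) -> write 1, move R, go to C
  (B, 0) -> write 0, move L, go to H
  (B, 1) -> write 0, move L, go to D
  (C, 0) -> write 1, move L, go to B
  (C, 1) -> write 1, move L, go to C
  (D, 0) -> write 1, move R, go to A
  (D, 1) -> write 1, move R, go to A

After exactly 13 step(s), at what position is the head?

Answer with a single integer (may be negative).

Step 1: in state A at pos 0, read 0 -> (A,0)->write 1,move L,goto D. Now: state=D, head=-1, tape[-2..1]=0010 (head:  ^)
Step 2: in state D at pos -1, read 0 -> (D,0)->write 1,move R,goto A. Now: state=A, head=0, tape[-2..1]=0110 (head:   ^)
Step 3: in state A at pos 0, read 1 -> (A,1)->write 1,move R,goto C. Now: state=C, head=1, tape[-2..2]=01100 (head:    ^)
Step 4: in state C at pos 1, read 0 -> (C,0)->write 1,move L,goto B. Now: state=B, head=0, tape[-2..2]=01110 (head:   ^)
Step 5: in state B at pos 0, read 1 -> (B,1)->write 0,move L,goto D. Now: state=D, head=-1, tape[-2..2]=01010 (head:  ^)
Step 6: in state D at pos -1, read 1 -> (D,1)->write 1,move R,goto A. Now: state=A, head=0, tape[-2..2]=01010 (head:   ^)
Step 7: in state A at pos 0, read 0 -> (A,0)->write 1,move L,goto D. Now: state=D, head=-1, tape[-2..2]=01110 (head:  ^)
Step 8: in state D at pos -1, read 1 -> (D,1)->write 1,move R,goto A. Now: state=A, head=0, tape[-2..2]=01110 (head:   ^)
Step 9: in state A at pos 0, read 1 -> (A,1)->write 1,move R,goto C. Now: state=C, head=1, tape[-2..2]=01110 (head:    ^)
Step 10: in state C at pos 1, read 1 -> (C,1)->write 1,move L,goto C. Now: state=C, head=0, tape[-2..2]=01110 (head:   ^)
Step 11: in state C at pos 0, read 1 -> (C,1)->write 1,move L,goto C. Now: state=C, head=-1, tape[-2..2]=01110 (head:  ^)
Step 12: in state C at pos -1, read 1 -> (C,1)->write 1,move L,goto C. Now: state=C, head=-2, tape[-3..2]=001110 (head:  ^)
Step 13: in state C at pos -2, read 0 -> (C,0)->write 1,move L,goto B. Now: state=B, head=-3, tape[-4..2]=0011110 (head:  ^)

Answer: -3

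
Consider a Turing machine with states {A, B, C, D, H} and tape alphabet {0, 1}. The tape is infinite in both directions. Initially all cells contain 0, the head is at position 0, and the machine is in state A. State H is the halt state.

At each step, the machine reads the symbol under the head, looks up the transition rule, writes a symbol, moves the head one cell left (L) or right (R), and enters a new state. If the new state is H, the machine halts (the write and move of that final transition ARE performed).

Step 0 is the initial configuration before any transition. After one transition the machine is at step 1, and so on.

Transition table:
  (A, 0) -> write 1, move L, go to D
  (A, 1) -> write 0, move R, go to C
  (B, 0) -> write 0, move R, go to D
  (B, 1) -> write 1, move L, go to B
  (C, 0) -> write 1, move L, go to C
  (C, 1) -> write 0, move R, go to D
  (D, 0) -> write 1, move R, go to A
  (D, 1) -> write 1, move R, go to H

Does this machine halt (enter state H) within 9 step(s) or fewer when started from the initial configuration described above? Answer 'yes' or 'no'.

Answer: yes

Derivation:
Step 1: in state A at pos 0, read 0 -> (A,0)->write 1,move L,goto D. Now: state=D, head=-1, tape[-2..1]=0010 (head:  ^)
Step 2: in state D at pos -1, read 0 -> (D,0)->write 1,move R,goto A. Now: state=A, head=0, tape[-2..1]=0110 (head:   ^)
Step 3: in state A at pos 0, read 1 -> (A,1)->write 0,move R,goto C. Now: state=C, head=1, tape[-2..2]=01000 (head:    ^)
Step 4: in state C at pos 1, read 0 -> (C,0)->write 1,move L,goto C. Now: state=C, head=0, tape[-2..2]=01010 (head:   ^)
Step 5: in state C at pos 0, read 0 -> (C,0)->write 1,move L,goto C. Now: state=C, head=-1, tape[-2..2]=01110 (head:  ^)
Step 6: in state C at pos -1, read 1 -> (C,1)->write 0,move R,goto D. Now: state=D, head=0, tape[-2..2]=00110 (head:   ^)
Step 7: in state D at pos 0, read 1 -> (D,1)->write 1,move R,goto H. Now: state=H, head=1, tape[-2..2]=00110 (head:    ^)
State H reached at step 7; 7 <= 9 -> yes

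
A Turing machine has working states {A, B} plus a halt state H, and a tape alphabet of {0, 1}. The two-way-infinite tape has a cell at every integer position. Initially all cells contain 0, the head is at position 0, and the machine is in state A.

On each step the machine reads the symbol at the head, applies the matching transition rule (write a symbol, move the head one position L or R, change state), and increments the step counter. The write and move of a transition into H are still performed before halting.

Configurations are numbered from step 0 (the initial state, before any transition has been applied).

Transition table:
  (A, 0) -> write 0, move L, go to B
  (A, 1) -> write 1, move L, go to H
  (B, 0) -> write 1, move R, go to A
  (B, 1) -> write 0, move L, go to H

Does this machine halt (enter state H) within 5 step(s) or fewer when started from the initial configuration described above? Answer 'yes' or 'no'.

Step 1: in state A at pos 0, read 0 -> (A,0)->write 0,move L,goto B. Now: state=B, head=-1, tape[-2..1]=0000 (head:  ^)
Step 2: in state B at pos -1, read 0 -> (B,0)->write 1,move R,goto A. Now: state=A, head=0, tape[-2..1]=0100 (head:   ^)
Step 3: in state A at pos 0, read 0 -> (A,0)->write 0,move L,goto B. Now: state=B, head=-1, tape[-2..1]=0100 (head:  ^)
Step 4: in state B at pos -1, read 1 -> (B,1)->write 0,move L,goto H. Now: state=H, head=-2, tape[-3..1]=00000 (head:  ^)
State H reached at step 4; 4 <= 5 -> yes

Answer: yes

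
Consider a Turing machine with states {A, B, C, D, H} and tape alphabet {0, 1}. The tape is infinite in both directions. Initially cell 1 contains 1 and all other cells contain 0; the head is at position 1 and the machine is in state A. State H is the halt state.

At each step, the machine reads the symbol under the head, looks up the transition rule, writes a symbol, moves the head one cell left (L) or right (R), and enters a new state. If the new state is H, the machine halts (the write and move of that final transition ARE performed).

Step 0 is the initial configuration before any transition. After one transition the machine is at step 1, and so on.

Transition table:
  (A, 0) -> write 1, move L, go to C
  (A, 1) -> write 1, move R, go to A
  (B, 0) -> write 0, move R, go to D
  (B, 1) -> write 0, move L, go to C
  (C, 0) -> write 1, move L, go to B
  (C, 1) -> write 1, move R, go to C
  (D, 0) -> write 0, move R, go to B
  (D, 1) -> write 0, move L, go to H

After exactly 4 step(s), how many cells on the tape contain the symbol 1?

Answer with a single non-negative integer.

Step 1: in state A at pos 1, read 1 -> (A,1)->write 1,move R,goto A. Now: state=A, head=2, tape[0..3]=0100 (head:   ^)
Step 2: in state A at pos 2, read 0 -> (A,0)->write 1,move L,goto C. Now: state=C, head=1, tape[0..3]=0110 (head:  ^)
Step 3: in state C at pos 1, read 1 -> (C,1)->write 1,move R,goto C. Now: state=C, head=2, tape[0..3]=0110 (head:   ^)
Step 4: in state C at pos 2, read 1 -> (C,1)->write 1,move R,goto C. Now: state=C, head=3, tape[0..4]=01100 (head:    ^)
Cells containing 1 after step 4: {1, 2} -> 2 cell(s)

Answer: 2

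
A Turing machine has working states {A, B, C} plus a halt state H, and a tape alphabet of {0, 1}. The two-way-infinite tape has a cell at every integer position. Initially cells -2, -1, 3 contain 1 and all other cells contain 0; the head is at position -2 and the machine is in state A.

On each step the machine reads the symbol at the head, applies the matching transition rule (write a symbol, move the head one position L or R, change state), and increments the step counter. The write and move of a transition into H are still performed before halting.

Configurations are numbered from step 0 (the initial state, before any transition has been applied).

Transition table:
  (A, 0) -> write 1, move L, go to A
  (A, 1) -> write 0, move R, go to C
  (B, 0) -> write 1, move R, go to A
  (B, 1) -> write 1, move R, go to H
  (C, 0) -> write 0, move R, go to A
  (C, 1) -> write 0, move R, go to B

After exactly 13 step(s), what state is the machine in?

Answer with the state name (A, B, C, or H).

Answer: C

Derivation:
Step 1: in state A at pos -2, read 1 -> (A,1)->write 0,move R,goto C. Now: state=C, head=-1, tape[-3..4]=00100010 (head:   ^)
Step 2: in state C at pos -1, read 1 -> (C,1)->write 0,move R,goto B. Now: state=B, head=0, tape[-3..4]=00000010 (head:    ^)
Step 3: in state B at pos 0, read 0 -> (B,0)->write 1,move R,goto A. Now: state=A, head=1, tape[-3..4]=00010010 (head:     ^)
Step 4: in state A at pos 1, read 0 -> (A,0)->write 1,move L,goto A. Now: state=A, head=0, tape[-3..4]=00011010 (head:    ^)
Step 5: in state A at pos 0, read 1 -> (A,1)->write 0,move R,goto C. Now: state=C, head=1, tape[-3..4]=00001010 (head:     ^)
Step 6: in state C at pos 1, read 1 -> (C,1)->write 0,move R,goto B. Now: state=B, head=2, tape[-3..4]=00000010 (head:      ^)
Step 7: in state B at pos 2, read 0 -> (B,0)->write 1,move R,goto A. Now: state=A, head=3, tape[-3..4]=00000110 (head:       ^)
Step 8: in state A at pos 3, read 1 -> (A,1)->write 0,move R,goto C. Now: state=C, head=4, tape[-3..5]=000001000 (head:        ^)
Step 9: in state C at pos 4, read 0 -> (C,0)->write 0,move R,goto A. Now: state=A, head=5, tape[-3..6]=0000010000 (head:         ^)
Step 10: in state A at pos 5, read 0 -> (A,0)->write 1,move L,goto A. Now: state=A, head=4, tape[-3..6]=0000010010 (head:        ^)
Step 11: in state A at pos 4, read 0 -> (A,0)->write 1,move L,goto A. Now: state=A, head=3, tape[-3..6]=0000010110 (head:       ^)
Step 12: in state A at pos 3, read 0 -> (A,0)->write 1,move L,goto A. Now: state=A, head=2, tape[-3..6]=0000011110 (head:      ^)
Step 13: in state A at pos 2, read 1 -> (A,1)->write 0,move R,goto C. Now: state=C, head=3, tape[-3..6]=0000001110 (head:       ^)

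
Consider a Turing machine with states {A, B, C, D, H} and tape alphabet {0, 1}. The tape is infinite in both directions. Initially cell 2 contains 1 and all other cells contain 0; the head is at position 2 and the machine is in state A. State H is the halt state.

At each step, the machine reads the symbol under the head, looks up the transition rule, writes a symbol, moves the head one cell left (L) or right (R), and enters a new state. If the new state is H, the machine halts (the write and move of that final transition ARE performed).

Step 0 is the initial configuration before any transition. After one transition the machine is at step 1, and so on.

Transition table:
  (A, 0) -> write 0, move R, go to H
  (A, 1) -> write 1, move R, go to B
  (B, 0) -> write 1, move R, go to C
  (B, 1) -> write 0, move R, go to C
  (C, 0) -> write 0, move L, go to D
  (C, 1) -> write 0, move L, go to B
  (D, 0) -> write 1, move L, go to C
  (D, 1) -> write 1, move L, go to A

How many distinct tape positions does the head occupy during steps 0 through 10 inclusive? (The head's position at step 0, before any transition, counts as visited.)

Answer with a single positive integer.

Step 1: in state A at pos 2, read 1 -> (A,1)->write 1,move R,goto B. Now: state=B, head=3, tape[1..4]=0100 (head:   ^)
Step 2: in state B at pos 3, read 0 -> (B,0)->write 1,move R,goto C. Now: state=C, head=4, tape[1..5]=01100 (head:    ^)
Step 3: in state C at pos 4, read 0 -> (C,0)->write 0,move L,goto D. Now: state=D, head=3, tape[1..5]=01100 (head:   ^)
Step 4: in state D at pos 3, read 1 -> (D,1)->write 1,move L,goto A. Now: state=A, head=2, tape[1..5]=01100 (head:  ^)
Step 5: in state A at pos 2, read 1 -> (A,1)->write 1,move R,goto B. Now: state=B, head=3, tape[1..5]=01100 (head:   ^)
Step 6: in state B at pos 3, read 1 -> (B,1)->write 0,move R,goto C. Now: state=C, head=4, tape[1..5]=01000 (head:    ^)
Step 7: in state C at pos 4, read 0 -> (C,0)->write 0,move L,goto D. Now: state=D, head=3, tape[1..5]=01000 (head:   ^)
Step 8: in state D at pos 3, read 0 -> (D,0)->write 1,move L,goto C. Now: state=C, head=2, tape[1..5]=01100 (head:  ^)
Step 9: in state C at pos 2, read 1 -> (C,1)->write 0,move L,goto B. Now: state=B, head=1, tape[0..5]=000100 (head:  ^)
Step 10: in state B at pos 1, read 0 -> (B,0)->write 1,move R,goto C. Now: state=C, head=2, tape[0..5]=010100 (head:   ^)
Head positions at steps 0..10: starting at 2, distinct positions visited = {1, 2, 3, 4} -> 4 position(s)

Answer: 4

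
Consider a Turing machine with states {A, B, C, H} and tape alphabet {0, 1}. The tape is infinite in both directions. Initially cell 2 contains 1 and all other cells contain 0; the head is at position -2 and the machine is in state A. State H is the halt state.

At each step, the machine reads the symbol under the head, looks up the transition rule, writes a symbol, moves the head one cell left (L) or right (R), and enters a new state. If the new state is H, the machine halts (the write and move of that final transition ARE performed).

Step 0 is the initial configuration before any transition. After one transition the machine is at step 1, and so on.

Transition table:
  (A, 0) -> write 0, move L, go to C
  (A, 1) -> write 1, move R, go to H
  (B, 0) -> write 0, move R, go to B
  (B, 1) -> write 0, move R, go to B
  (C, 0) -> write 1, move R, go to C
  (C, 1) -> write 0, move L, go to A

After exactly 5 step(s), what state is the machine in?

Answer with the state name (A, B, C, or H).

Step 1: in state A at pos -2, read 0 -> (A,0)->write 0,move L,goto C. Now: state=C, head=-3, tape[-4..3]=00000010 (head:  ^)
Step 2: in state C at pos -3, read 0 -> (C,0)->write 1,move R,goto C. Now: state=C, head=-2, tape[-4..3]=01000010 (head:   ^)
Step 3: in state C at pos -2, read 0 -> (C,0)->write 1,move R,goto C. Now: state=C, head=-1, tape[-4..3]=01100010 (head:    ^)
Step 4: in state C at pos -1, read 0 -> (C,0)->write 1,move R,goto C. Now: state=C, head=0, tape[-4..3]=01110010 (head:     ^)
Step 5: in state C at pos 0, read 0 -> (C,0)->write 1,move R,goto C. Now: state=C, head=1, tape[-4..3]=01111010 (head:      ^)

Answer: C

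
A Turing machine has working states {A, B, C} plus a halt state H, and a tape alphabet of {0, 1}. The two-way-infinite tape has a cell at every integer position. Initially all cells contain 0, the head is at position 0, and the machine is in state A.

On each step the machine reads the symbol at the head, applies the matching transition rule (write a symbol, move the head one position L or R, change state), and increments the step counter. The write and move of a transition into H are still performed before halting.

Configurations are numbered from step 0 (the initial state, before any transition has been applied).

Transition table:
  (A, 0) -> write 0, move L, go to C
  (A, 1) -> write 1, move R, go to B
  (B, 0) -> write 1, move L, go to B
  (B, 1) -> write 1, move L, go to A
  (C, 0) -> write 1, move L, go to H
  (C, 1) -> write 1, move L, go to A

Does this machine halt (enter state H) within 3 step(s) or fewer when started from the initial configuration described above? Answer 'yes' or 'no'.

Answer: yes

Derivation:
Step 1: in state A at pos 0, read 0 -> (A,0)->write 0,move L,goto C. Now: state=C, head=-1, tape[-2..1]=0000 (head:  ^)
Step 2: in state C at pos -1, read 0 -> (C,0)->write 1,move L,goto H. Now: state=H, head=-2, tape[-3..1]=00100 (head:  ^)
State H reached at step 2; 2 <= 3 -> yes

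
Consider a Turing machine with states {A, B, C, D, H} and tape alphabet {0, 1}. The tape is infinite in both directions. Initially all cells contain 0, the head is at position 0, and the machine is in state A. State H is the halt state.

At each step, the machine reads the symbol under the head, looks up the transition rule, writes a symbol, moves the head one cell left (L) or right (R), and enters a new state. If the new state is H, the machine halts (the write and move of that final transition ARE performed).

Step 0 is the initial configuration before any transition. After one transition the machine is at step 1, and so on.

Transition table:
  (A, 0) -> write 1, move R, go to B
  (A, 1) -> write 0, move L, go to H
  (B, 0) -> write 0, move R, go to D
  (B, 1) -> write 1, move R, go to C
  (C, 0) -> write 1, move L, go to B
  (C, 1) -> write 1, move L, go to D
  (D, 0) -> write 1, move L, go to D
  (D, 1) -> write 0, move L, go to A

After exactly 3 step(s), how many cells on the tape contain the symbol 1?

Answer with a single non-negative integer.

Answer: 2

Derivation:
Step 1: in state A at pos 0, read 0 -> (A,0)->write 1,move R,goto B. Now: state=B, head=1, tape[-1..2]=0100 (head:   ^)
Step 2: in state B at pos 1, read 0 -> (B,0)->write 0,move R,goto D. Now: state=D, head=2, tape[-1..3]=01000 (head:    ^)
Step 3: in state D at pos 2, read 0 -> (D,0)->write 1,move L,goto D. Now: state=D, head=1, tape[-1..3]=01010 (head:   ^)
Cells containing 1 after step 3: {0, 2} -> 2 cell(s)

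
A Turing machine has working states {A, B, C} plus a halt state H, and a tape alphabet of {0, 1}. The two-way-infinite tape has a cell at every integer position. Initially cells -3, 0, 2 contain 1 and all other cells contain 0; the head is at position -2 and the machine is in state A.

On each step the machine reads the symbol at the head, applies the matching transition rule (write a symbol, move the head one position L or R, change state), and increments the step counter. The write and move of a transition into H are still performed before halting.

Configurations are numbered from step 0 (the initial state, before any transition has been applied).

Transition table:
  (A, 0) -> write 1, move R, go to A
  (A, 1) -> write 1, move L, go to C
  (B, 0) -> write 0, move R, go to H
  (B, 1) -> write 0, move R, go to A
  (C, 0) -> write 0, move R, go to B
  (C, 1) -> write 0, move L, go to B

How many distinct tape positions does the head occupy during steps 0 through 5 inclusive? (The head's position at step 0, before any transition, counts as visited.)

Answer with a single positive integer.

Answer: 3

Derivation:
Step 1: in state A at pos -2, read 0 -> (A,0)->write 1,move R,goto A. Now: state=A, head=-1, tape[-4..3]=01101010 (head:    ^)
Step 2: in state A at pos -1, read 0 -> (A,0)->write 1,move R,goto A. Now: state=A, head=0, tape[-4..3]=01111010 (head:     ^)
Step 3: in state A at pos 0, read 1 -> (A,1)->write 1,move L,goto C. Now: state=C, head=-1, tape[-4..3]=01111010 (head:    ^)
Step 4: in state C at pos -1, read 1 -> (C,1)->write 0,move L,goto B. Now: state=B, head=-2, tape[-4..3]=01101010 (head:   ^)
Step 5: in state B at pos -2, read 1 -> (B,1)->write 0,move R,goto A. Now: state=A, head=-1, tape[-4..3]=01001010 (head:    ^)
Head positions at steps 0..5: starting at -2, distinct positions visited = {-2, -1, 0} -> 3 position(s)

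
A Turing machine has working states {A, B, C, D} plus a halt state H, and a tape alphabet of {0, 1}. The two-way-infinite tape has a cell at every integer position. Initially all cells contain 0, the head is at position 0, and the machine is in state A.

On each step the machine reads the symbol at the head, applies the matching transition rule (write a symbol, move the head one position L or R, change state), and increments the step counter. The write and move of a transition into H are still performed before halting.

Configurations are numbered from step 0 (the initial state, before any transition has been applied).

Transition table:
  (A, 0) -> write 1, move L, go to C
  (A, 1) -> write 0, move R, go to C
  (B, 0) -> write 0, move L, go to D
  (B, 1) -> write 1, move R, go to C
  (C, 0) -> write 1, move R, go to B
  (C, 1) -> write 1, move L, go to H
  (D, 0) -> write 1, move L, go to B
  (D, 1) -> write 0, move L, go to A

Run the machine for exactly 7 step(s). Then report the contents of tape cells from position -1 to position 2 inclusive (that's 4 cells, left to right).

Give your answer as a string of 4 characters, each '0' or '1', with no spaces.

Step 1: in state A at pos 0, read 0 -> (A,0)->write 1,move L,goto C. Now: state=C, head=-1, tape[-2..1]=0010 (head:  ^)
Step 2: in state C at pos -1, read 0 -> (C,0)->write 1,move R,goto B. Now: state=B, head=0, tape[-2..1]=0110 (head:   ^)
Step 3: in state B at pos 0, read 1 -> (B,1)->write 1,move R,goto C. Now: state=C, head=1, tape[-2..2]=01100 (head:    ^)
Step 4: in state C at pos 1, read 0 -> (C,0)->write 1,move R,goto B. Now: state=B, head=2, tape[-2..3]=011100 (head:     ^)
Step 5: in state B at pos 2, read 0 -> (B,0)->write 0,move L,goto D. Now: state=D, head=1, tape[-2..3]=011100 (head:    ^)
Step 6: in state D at pos 1, read 1 -> (D,1)->write 0,move L,goto A. Now: state=A, head=0, tape[-2..3]=011000 (head:   ^)
Step 7: in state A at pos 0, read 1 -> (A,1)->write 0,move R,goto C. Now: state=C, head=1, tape[-2..3]=010000 (head:    ^)

Answer: 1000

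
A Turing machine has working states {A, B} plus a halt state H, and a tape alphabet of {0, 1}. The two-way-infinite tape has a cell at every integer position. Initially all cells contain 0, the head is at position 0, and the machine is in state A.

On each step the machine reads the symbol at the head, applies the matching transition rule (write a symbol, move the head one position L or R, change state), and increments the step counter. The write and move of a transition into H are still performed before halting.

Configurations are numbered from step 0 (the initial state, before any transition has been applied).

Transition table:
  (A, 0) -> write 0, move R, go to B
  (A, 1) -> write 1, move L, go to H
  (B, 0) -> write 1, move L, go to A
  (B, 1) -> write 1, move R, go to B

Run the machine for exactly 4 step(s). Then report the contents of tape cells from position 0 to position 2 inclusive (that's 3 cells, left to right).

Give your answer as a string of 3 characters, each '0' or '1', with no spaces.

Answer: 010

Derivation:
Step 1: in state A at pos 0, read 0 -> (A,0)->write 0,move R,goto B. Now: state=B, head=1, tape[-1..2]=0000 (head:   ^)
Step 2: in state B at pos 1, read 0 -> (B,0)->write 1,move L,goto A. Now: state=A, head=0, tape[-1..2]=0010 (head:  ^)
Step 3: in state A at pos 0, read 0 -> (A,0)->write 0,move R,goto B. Now: state=B, head=1, tape[-1..2]=0010 (head:   ^)
Step 4: in state B at pos 1, read 1 -> (B,1)->write 1,move R,goto B. Now: state=B, head=2, tape[-1..3]=00100 (head:    ^)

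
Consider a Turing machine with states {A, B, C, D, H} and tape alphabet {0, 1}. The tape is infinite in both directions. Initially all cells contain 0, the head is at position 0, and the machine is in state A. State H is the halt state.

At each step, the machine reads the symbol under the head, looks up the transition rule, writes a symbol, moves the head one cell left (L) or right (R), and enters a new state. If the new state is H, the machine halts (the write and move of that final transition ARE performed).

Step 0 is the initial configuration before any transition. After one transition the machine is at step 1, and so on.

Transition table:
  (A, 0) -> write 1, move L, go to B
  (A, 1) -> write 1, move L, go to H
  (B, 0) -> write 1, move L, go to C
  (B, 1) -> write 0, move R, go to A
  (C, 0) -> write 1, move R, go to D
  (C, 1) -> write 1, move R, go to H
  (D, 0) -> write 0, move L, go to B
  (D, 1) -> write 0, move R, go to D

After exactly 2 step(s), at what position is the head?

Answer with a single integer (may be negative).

Answer: -2

Derivation:
Step 1: in state A at pos 0, read 0 -> (A,0)->write 1,move L,goto B. Now: state=B, head=-1, tape[-2..1]=0010 (head:  ^)
Step 2: in state B at pos -1, read 0 -> (B,0)->write 1,move L,goto C. Now: state=C, head=-2, tape[-3..1]=00110 (head:  ^)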